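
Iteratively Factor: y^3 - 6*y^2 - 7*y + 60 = (y - 4)*(y^2 - 2*y - 15) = (y - 5)*(y - 4)*(y + 3)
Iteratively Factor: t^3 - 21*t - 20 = (t + 4)*(t^2 - 4*t - 5) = (t + 1)*(t + 4)*(t - 5)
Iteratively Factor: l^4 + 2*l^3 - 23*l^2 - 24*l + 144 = (l - 3)*(l^3 + 5*l^2 - 8*l - 48) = (l - 3)*(l + 4)*(l^2 + l - 12) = (l - 3)*(l + 4)^2*(l - 3)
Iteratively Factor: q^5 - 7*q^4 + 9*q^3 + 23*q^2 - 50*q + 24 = (q - 4)*(q^4 - 3*q^3 - 3*q^2 + 11*q - 6) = (q - 4)*(q + 2)*(q^3 - 5*q^2 + 7*q - 3) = (q - 4)*(q - 3)*(q + 2)*(q^2 - 2*q + 1) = (q - 4)*(q - 3)*(q - 1)*(q + 2)*(q - 1)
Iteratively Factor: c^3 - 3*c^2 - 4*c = (c)*(c^2 - 3*c - 4) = c*(c + 1)*(c - 4)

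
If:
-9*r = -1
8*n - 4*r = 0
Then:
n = 1/18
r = 1/9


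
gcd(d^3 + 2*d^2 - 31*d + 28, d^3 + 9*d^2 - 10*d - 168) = d^2 + 3*d - 28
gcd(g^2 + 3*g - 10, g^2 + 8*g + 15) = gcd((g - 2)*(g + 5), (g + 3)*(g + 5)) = g + 5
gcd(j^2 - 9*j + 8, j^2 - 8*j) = j - 8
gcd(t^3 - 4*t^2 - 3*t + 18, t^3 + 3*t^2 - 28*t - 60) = t + 2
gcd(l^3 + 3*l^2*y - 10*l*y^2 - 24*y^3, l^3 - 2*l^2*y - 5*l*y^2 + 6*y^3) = -l^2 + l*y + 6*y^2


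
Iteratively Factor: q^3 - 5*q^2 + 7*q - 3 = (q - 1)*(q^2 - 4*q + 3) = (q - 1)^2*(q - 3)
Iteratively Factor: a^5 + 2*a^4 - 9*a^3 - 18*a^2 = (a + 2)*(a^4 - 9*a^2) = a*(a + 2)*(a^3 - 9*a) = a^2*(a + 2)*(a^2 - 9) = a^2*(a - 3)*(a + 2)*(a + 3)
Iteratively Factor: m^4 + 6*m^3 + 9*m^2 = (m)*(m^3 + 6*m^2 + 9*m) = m^2*(m^2 + 6*m + 9) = m^2*(m + 3)*(m + 3)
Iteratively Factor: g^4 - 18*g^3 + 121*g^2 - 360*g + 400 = (g - 4)*(g^3 - 14*g^2 + 65*g - 100) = (g - 4)^2*(g^2 - 10*g + 25) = (g - 5)*(g - 4)^2*(g - 5)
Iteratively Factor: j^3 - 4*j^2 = (j)*(j^2 - 4*j) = j*(j - 4)*(j)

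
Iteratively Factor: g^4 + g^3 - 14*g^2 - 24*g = (g - 4)*(g^3 + 5*g^2 + 6*g) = (g - 4)*(g + 2)*(g^2 + 3*g) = (g - 4)*(g + 2)*(g + 3)*(g)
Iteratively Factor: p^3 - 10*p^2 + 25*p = (p - 5)*(p^2 - 5*p) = (p - 5)^2*(p)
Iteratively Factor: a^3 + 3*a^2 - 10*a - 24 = (a + 4)*(a^2 - a - 6) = (a + 2)*(a + 4)*(a - 3)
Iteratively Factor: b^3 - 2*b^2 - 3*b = (b)*(b^2 - 2*b - 3) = b*(b + 1)*(b - 3)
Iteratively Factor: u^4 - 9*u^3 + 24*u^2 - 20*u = (u - 5)*(u^3 - 4*u^2 + 4*u) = (u - 5)*(u - 2)*(u^2 - 2*u) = (u - 5)*(u - 2)^2*(u)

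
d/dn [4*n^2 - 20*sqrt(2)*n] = 8*n - 20*sqrt(2)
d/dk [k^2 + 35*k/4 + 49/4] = 2*k + 35/4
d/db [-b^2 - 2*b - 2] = -2*b - 2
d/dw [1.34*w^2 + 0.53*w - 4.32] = 2.68*w + 0.53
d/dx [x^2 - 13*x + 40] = 2*x - 13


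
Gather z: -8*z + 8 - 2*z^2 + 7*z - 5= -2*z^2 - z + 3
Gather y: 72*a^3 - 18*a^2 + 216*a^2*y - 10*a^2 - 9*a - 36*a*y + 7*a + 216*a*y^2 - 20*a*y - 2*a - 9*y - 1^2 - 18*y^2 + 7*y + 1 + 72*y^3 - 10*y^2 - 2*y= 72*a^3 - 28*a^2 - 4*a + 72*y^3 + y^2*(216*a - 28) + y*(216*a^2 - 56*a - 4)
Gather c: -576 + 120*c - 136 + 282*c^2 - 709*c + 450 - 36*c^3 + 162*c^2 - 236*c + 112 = -36*c^3 + 444*c^2 - 825*c - 150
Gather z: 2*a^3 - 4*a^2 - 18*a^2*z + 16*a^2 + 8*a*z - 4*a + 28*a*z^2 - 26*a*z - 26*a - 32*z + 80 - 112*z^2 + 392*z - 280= 2*a^3 + 12*a^2 - 30*a + z^2*(28*a - 112) + z*(-18*a^2 - 18*a + 360) - 200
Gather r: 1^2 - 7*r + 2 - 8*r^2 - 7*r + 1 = -8*r^2 - 14*r + 4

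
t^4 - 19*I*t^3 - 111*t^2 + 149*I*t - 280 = (t - 8*I)*(t - 7*I)*(t - 5*I)*(t + I)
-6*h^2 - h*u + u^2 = (-3*h + u)*(2*h + u)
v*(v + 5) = v^2 + 5*v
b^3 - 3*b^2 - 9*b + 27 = (b - 3)^2*(b + 3)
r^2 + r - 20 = (r - 4)*(r + 5)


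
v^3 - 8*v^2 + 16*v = v*(v - 4)^2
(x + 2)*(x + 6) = x^2 + 8*x + 12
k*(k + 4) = k^2 + 4*k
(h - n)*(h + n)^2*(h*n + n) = h^4*n + h^3*n^2 + h^3*n - h^2*n^3 + h^2*n^2 - h*n^4 - h*n^3 - n^4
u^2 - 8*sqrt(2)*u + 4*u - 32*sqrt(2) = (u + 4)*(u - 8*sqrt(2))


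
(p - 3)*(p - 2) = p^2 - 5*p + 6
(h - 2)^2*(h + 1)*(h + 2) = h^4 - h^3 - 6*h^2 + 4*h + 8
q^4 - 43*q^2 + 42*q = q*(q - 6)*(q - 1)*(q + 7)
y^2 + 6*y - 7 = (y - 1)*(y + 7)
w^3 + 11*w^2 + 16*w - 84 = (w - 2)*(w + 6)*(w + 7)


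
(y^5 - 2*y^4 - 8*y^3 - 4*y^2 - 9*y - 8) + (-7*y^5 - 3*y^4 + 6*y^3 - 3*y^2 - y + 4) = -6*y^5 - 5*y^4 - 2*y^3 - 7*y^2 - 10*y - 4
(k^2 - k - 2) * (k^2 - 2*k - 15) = k^4 - 3*k^3 - 15*k^2 + 19*k + 30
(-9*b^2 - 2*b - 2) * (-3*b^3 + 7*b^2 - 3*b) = 27*b^5 - 57*b^4 + 19*b^3 - 8*b^2 + 6*b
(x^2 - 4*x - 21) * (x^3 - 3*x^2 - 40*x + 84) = x^5 - 7*x^4 - 49*x^3 + 307*x^2 + 504*x - 1764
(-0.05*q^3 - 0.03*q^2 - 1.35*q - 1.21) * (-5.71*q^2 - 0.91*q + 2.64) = 0.2855*q^5 + 0.2168*q^4 + 7.6038*q^3 + 8.0584*q^2 - 2.4629*q - 3.1944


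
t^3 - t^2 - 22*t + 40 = (t - 4)*(t - 2)*(t + 5)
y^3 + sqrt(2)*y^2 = y^2*(y + sqrt(2))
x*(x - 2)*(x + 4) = x^3 + 2*x^2 - 8*x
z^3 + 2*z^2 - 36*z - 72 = (z - 6)*(z + 2)*(z + 6)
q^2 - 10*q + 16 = (q - 8)*(q - 2)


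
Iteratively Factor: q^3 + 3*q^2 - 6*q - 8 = (q + 4)*(q^2 - q - 2) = (q + 1)*(q + 4)*(q - 2)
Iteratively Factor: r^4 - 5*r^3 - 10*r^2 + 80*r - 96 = (r - 4)*(r^3 - r^2 - 14*r + 24) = (r - 4)*(r - 2)*(r^2 + r - 12) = (r - 4)*(r - 2)*(r + 4)*(r - 3)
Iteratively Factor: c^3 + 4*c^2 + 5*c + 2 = (c + 2)*(c^2 + 2*c + 1) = (c + 1)*(c + 2)*(c + 1)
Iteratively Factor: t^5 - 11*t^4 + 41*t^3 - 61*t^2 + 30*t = (t - 5)*(t^4 - 6*t^3 + 11*t^2 - 6*t) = (t - 5)*(t - 3)*(t^3 - 3*t^2 + 2*t) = (t - 5)*(t - 3)*(t - 2)*(t^2 - t) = t*(t - 5)*(t - 3)*(t - 2)*(t - 1)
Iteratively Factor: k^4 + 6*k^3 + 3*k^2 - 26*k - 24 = (k + 4)*(k^3 + 2*k^2 - 5*k - 6) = (k + 1)*(k + 4)*(k^2 + k - 6) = (k + 1)*(k + 3)*(k + 4)*(k - 2)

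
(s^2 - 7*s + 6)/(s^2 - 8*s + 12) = (s - 1)/(s - 2)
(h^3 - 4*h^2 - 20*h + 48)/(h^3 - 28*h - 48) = (h - 2)/(h + 2)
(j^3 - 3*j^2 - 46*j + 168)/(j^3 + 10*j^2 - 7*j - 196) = (j - 6)/(j + 7)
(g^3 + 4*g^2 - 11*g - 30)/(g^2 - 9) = (g^2 + 7*g + 10)/(g + 3)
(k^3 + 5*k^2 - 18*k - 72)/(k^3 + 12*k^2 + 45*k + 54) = (k - 4)/(k + 3)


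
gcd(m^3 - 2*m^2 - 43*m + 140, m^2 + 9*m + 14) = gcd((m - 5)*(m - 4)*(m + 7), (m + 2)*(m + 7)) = m + 7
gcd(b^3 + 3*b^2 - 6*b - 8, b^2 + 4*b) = b + 4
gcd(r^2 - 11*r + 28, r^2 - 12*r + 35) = r - 7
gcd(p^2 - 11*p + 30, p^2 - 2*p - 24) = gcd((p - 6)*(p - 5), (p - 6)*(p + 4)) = p - 6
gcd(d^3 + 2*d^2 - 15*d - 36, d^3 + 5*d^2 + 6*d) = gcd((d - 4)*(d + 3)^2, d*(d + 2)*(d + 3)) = d + 3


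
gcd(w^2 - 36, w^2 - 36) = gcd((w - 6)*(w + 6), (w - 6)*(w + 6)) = w^2 - 36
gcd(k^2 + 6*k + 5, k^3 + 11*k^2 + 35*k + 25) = k^2 + 6*k + 5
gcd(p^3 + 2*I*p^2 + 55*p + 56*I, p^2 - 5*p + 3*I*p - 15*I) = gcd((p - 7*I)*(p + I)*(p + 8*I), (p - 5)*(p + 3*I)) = 1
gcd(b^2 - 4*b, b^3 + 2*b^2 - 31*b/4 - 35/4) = 1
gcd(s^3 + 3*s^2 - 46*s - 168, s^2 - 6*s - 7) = s - 7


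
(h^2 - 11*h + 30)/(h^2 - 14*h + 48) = (h - 5)/(h - 8)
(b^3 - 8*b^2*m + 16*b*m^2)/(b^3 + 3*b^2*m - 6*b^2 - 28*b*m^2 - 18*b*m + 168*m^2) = b*(b - 4*m)/(b^2 + 7*b*m - 6*b - 42*m)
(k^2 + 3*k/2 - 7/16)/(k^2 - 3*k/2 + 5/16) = (4*k + 7)/(4*k - 5)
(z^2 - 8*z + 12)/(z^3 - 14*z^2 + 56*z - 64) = (z - 6)/(z^2 - 12*z + 32)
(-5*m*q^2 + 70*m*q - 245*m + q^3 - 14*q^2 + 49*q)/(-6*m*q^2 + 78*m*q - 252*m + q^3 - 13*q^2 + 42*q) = (-5*m*q + 35*m + q^2 - 7*q)/(-6*m*q + 36*m + q^2 - 6*q)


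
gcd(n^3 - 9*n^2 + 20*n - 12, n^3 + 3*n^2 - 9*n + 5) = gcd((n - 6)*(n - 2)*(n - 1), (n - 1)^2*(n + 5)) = n - 1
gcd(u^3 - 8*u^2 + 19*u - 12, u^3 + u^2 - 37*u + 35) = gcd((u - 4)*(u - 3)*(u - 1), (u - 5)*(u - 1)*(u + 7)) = u - 1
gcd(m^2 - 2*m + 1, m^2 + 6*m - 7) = m - 1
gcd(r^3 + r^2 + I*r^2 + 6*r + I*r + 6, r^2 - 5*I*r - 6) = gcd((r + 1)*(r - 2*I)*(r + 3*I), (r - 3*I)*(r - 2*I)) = r - 2*I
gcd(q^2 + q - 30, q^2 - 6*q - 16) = 1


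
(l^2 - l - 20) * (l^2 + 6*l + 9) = l^4 + 5*l^3 - 17*l^2 - 129*l - 180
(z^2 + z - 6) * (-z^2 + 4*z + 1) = -z^4 + 3*z^3 + 11*z^2 - 23*z - 6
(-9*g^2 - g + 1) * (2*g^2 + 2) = -18*g^4 - 2*g^3 - 16*g^2 - 2*g + 2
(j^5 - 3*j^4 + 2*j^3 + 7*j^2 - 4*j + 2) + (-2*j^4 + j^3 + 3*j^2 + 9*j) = j^5 - 5*j^4 + 3*j^3 + 10*j^2 + 5*j + 2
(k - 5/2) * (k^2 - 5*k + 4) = k^3 - 15*k^2/2 + 33*k/2 - 10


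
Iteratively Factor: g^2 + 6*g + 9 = (g + 3)*(g + 3)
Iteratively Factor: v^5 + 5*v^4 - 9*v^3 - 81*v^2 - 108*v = (v - 4)*(v^4 + 9*v^3 + 27*v^2 + 27*v) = (v - 4)*(v + 3)*(v^3 + 6*v^2 + 9*v) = v*(v - 4)*(v + 3)*(v^2 + 6*v + 9) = v*(v - 4)*(v + 3)^2*(v + 3)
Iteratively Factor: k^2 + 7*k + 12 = (k + 4)*(k + 3)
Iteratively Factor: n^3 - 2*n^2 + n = (n - 1)*(n^2 - n) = (n - 1)^2*(n)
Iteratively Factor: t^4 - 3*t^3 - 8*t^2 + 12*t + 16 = (t + 2)*(t^3 - 5*t^2 + 2*t + 8) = (t - 2)*(t + 2)*(t^2 - 3*t - 4) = (t - 2)*(t + 1)*(t + 2)*(t - 4)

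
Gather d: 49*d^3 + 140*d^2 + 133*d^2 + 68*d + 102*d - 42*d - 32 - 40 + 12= 49*d^3 + 273*d^2 + 128*d - 60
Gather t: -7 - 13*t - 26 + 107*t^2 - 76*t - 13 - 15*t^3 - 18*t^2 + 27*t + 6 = -15*t^3 + 89*t^2 - 62*t - 40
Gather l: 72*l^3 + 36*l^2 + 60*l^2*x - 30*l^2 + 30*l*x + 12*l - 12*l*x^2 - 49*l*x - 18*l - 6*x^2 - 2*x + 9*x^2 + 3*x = 72*l^3 + l^2*(60*x + 6) + l*(-12*x^2 - 19*x - 6) + 3*x^2 + x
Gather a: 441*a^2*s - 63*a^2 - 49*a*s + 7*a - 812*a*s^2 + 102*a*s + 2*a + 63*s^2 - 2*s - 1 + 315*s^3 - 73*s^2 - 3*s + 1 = a^2*(441*s - 63) + a*(-812*s^2 + 53*s + 9) + 315*s^3 - 10*s^2 - 5*s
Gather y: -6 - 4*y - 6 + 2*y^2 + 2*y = 2*y^2 - 2*y - 12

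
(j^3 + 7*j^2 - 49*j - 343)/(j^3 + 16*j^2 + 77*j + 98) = (j - 7)/(j + 2)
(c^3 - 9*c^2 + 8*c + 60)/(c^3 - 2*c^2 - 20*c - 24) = (c - 5)/(c + 2)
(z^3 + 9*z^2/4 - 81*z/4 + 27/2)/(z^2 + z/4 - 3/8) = 2*(4*z^3 + 9*z^2 - 81*z + 54)/(8*z^2 + 2*z - 3)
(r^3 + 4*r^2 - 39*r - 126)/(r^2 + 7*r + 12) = (r^2 + r - 42)/(r + 4)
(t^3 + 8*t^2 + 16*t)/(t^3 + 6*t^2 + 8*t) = (t + 4)/(t + 2)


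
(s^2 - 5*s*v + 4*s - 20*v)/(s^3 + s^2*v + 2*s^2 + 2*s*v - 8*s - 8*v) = (s - 5*v)/(s^2 + s*v - 2*s - 2*v)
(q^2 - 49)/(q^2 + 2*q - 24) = (q^2 - 49)/(q^2 + 2*q - 24)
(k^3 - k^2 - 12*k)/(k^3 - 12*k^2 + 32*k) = (k + 3)/(k - 8)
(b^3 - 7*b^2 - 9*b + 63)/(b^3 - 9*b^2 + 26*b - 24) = (b^2 - 4*b - 21)/(b^2 - 6*b + 8)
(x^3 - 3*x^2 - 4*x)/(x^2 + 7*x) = (x^2 - 3*x - 4)/(x + 7)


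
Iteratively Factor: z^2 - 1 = (z - 1)*(z + 1)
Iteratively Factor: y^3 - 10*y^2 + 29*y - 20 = (y - 4)*(y^2 - 6*y + 5) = (y - 5)*(y - 4)*(y - 1)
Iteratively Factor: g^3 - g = (g + 1)*(g^2 - g) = (g - 1)*(g + 1)*(g)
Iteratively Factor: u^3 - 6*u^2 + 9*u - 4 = (u - 1)*(u^2 - 5*u + 4) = (u - 4)*(u - 1)*(u - 1)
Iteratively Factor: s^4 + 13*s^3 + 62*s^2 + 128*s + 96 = (s + 4)*(s^3 + 9*s^2 + 26*s + 24) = (s + 4)^2*(s^2 + 5*s + 6) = (s + 2)*(s + 4)^2*(s + 3)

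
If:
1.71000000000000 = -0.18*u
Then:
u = -9.50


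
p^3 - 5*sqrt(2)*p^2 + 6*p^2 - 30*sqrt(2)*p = p*(p + 6)*(p - 5*sqrt(2))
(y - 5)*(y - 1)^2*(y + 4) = y^4 - 3*y^3 - 17*y^2 + 39*y - 20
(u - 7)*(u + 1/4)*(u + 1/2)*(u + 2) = u^4 - 17*u^3/4 - 141*u^2/8 - 89*u/8 - 7/4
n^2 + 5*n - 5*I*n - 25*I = (n + 5)*(n - 5*I)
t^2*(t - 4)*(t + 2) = t^4 - 2*t^3 - 8*t^2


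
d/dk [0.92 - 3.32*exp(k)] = -3.32*exp(k)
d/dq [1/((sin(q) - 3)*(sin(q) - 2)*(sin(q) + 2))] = (-3*sin(q)^2 + 6*sin(q) + 4)*cos(q)/((sin(q) - 3)^2*(sin(q) - 2)^2*(sin(q) + 2)^2)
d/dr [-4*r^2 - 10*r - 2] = -8*r - 10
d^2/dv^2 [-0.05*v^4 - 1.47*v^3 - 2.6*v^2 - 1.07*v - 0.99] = -0.6*v^2 - 8.82*v - 5.2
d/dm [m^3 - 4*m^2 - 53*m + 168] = 3*m^2 - 8*m - 53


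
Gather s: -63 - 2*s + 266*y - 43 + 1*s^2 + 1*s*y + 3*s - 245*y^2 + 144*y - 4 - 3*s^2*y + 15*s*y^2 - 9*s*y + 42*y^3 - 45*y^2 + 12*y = s^2*(1 - 3*y) + s*(15*y^2 - 8*y + 1) + 42*y^3 - 290*y^2 + 422*y - 110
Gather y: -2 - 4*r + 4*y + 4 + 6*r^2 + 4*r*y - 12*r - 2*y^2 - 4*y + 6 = 6*r^2 + 4*r*y - 16*r - 2*y^2 + 8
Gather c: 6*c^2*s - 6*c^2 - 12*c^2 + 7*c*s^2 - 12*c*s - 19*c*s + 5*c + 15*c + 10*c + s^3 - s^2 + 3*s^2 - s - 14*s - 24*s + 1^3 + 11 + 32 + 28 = c^2*(6*s - 18) + c*(7*s^2 - 31*s + 30) + s^3 + 2*s^2 - 39*s + 72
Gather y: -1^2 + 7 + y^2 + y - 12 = y^2 + y - 6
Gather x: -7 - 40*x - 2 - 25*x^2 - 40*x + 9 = -25*x^2 - 80*x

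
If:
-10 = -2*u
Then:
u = 5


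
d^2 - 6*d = d*(d - 6)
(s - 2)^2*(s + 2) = s^3 - 2*s^2 - 4*s + 8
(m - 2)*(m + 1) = m^2 - m - 2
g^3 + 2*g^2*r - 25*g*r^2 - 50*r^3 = (g - 5*r)*(g + 2*r)*(g + 5*r)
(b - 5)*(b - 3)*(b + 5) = b^3 - 3*b^2 - 25*b + 75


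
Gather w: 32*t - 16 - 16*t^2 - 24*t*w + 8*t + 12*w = -16*t^2 + 40*t + w*(12 - 24*t) - 16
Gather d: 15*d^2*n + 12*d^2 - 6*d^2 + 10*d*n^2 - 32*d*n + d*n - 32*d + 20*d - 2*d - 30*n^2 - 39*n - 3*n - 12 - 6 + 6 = d^2*(15*n + 6) + d*(10*n^2 - 31*n - 14) - 30*n^2 - 42*n - 12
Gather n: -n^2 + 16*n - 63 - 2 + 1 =-n^2 + 16*n - 64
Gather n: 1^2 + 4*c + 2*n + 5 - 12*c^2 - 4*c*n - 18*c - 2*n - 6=-12*c^2 - 4*c*n - 14*c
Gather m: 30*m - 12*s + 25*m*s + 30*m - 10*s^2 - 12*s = m*(25*s + 60) - 10*s^2 - 24*s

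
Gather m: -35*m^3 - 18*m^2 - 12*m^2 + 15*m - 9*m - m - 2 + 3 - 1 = -35*m^3 - 30*m^2 + 5*m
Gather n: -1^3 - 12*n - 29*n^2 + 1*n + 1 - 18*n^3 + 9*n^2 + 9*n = -18*n^3 - 20*n^2 - 2*n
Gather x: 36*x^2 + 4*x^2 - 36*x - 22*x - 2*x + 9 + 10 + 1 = 40*x^2 - 60*x + 20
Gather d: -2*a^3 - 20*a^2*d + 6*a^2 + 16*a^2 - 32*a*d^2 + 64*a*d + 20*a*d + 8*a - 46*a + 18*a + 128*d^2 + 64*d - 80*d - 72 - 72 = -2*a^3 + 22*a^2 - 20*a + d^2*(128 - 32*a) + d*(-20*a^2 + 84*a - 16) - 144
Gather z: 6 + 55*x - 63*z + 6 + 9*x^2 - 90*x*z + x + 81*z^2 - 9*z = 9*x^2 + 56*x + 81*z^2 + z*(-90*x - 72) + 12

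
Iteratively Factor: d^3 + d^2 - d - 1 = (d + 1)*(d^2 - 1) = (d + 1)^2*(d - 1)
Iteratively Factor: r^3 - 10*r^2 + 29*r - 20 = (r - 4)*(r^2 - 6*r + 5) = (r - 5)*(r - 4)*(r - 1)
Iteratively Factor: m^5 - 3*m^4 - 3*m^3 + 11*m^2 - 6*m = (m - 1)*(m^4 - 2*m^3 - 5*m^2 + 6*m) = (m - 3)*(m - 1)*(m^3 + m^2 - 2*m) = m*(m - 3)*(m - 1)*(m^2 + m - 2) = m*(m - 3)*(m - 1)*(m + 2)*(m - 1)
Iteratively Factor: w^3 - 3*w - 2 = (w + 1)*(w^2 - w - 2) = (w + 1)^2*(w - 2)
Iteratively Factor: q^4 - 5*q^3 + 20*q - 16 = (q - 4)*(q^3 - q^2 - 4*q + 4) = (q - 4)*(q + 2)*(q^2 - 3*q + 2) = (q - 4)*(q - 2)*(q + 2)*(q - 1)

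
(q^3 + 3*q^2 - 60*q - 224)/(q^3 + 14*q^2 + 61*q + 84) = (q - 8)/(q + 3)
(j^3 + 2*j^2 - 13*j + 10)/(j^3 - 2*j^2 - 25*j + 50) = (j - 1)/(j - 5)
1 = 1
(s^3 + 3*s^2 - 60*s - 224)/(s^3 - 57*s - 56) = (s + 4)/(s + 1)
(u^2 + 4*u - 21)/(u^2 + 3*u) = (u^2 + 4*u - 21)/(u*(u + 3))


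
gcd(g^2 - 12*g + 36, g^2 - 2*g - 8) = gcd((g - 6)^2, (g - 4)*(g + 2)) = 1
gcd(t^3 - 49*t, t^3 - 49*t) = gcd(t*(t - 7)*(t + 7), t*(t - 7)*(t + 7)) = t^3 - 49*t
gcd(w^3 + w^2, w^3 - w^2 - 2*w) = w^2 + w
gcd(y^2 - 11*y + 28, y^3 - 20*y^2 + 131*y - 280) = y - 7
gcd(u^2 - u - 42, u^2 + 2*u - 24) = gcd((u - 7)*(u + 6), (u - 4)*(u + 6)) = u + 6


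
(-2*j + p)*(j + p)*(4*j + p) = -8*j^3 - 6*j^2*p + 3*j*p^2 + p^3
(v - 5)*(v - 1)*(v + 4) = v^3 - 2*v^2 - 19*v + 20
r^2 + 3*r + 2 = (r + 1)*(r + 2)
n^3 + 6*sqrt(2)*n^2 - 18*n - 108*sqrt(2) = (n - 3*sqrt(2))*(n + 3*sqrt(2))*(n + 6*sqrt(2))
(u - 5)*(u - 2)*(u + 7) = u^3 - 39*u + 70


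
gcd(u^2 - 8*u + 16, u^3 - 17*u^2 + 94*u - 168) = u - 4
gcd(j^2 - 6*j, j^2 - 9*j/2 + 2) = 1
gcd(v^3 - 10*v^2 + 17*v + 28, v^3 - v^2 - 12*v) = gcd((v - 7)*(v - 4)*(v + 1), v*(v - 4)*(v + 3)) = v - 4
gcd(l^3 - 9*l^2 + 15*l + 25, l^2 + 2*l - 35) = l - 5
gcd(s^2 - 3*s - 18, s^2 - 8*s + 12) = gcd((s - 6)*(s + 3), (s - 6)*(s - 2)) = s - 6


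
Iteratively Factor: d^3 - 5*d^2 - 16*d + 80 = (d + 4)*(d^2 - 9*d + 20) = (d - 4)*(d + 4)*(d - 5)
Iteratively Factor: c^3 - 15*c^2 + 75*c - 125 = (c - 5)*(c^2 - 10*c + 25) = (c - 5)^2*(c - 5)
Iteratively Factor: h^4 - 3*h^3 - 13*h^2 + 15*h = (h + 3)*(h^3 - 6*h^2 + 5*h) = (h - 5)*(h + 3)*(h^2 - h) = h*(h - 5)*(h + 3)*(h - 1)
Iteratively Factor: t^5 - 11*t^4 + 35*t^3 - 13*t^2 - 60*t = (t)*(t^4 - 11*t^3 + 35*t^2 - 13*t - 60) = t*(t + 1)*(t^3 - 12*t^2 + 47*t - 60) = t*(t - 3)*(t + 1)*(t^2 - 9*t + 20) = t*(t - 4)*(t - 3)*(t + 1)*(t - 5)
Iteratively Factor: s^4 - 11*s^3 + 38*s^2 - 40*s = (s - 5)*(s^3 - 6*s^2 + 8*s) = (s - 5)*(s - 4)*(s^2 - 2*s) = s*(s - 5)*(s - 4)*(s - 2)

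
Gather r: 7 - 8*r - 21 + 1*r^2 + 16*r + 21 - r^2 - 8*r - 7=0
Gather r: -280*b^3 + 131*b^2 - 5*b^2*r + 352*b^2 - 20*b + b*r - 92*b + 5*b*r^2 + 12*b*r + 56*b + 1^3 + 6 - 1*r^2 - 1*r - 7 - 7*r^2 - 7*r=-280*b^3 + 483*b^2 - 56*b + r^2*(5*b - 8) + r*(-5*b^2 + 13*b - 8)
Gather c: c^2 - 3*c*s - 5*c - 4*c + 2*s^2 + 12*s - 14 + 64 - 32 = c^2 + c*(-3*s - 9) + 2*s^2 + 12*s + 18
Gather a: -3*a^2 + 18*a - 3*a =-3*a^2 + 15*a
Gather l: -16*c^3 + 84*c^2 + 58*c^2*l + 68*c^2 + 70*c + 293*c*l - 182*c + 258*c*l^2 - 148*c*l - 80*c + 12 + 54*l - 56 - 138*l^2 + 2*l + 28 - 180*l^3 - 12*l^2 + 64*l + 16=-16*c^3 + 152*c^2 - 192*c - 180*l^3 + l^2*(258*c - 150) + l*(58*c^2 + 145*c + 120)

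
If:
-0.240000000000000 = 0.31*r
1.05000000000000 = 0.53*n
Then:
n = 1.98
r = -0.77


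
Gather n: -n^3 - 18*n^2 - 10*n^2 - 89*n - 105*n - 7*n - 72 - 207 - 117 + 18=-n^3 - 28*n^2 - 201*n - 378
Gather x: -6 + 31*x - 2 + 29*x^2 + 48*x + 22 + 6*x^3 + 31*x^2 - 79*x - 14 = 6*x^3 + 60*x^2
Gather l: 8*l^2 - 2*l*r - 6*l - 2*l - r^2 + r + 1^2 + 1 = 8*l^2 + l*(-2*r - 8) - r^2 + r + 2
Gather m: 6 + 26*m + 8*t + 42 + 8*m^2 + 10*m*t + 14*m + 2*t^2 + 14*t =8*m^2 + m*(10*t + 40) + 2*t^2 + 22*t + 48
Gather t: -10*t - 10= -10*t - 10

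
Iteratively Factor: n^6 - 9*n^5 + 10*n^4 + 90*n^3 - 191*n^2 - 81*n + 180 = (n - 4)*(n^5 - 5*n^4 - 10*n^3 + 50*n^2 + 9*n - 45) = (n - 4)*(n + 1)*(n^4 - 6*n^3 - 4*n^2 + 54*n - 45) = (n - 4)*(n + 1)*(n + 3)*(n^3 - 9*n^2 + 23*n - 15) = (n - 4)*(n - 1)*(n + 1)*(n + 3)*(n^2 - 8*n + 15) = (n - 5)*(n - 4)*(n - 1)*(n + 1)*(n + 3)*(n - 3)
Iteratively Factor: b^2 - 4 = (b - 2)*(b + 2)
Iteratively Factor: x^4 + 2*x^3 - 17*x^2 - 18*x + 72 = (x - 2)*(x^3 + 4*x^2 - 9*x - 36) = (x - 2)*(x + 4)*(x^2 - 9) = (x - 3)*(x - 2)*(x + 4)*(x + 3)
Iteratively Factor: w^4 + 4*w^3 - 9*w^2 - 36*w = (w + 3)*(w^3 + w^2 - 12*w) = w*(w + 3)*(w^2 + w - 12) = w*(w - 3)*(w + 3)*(w + 4)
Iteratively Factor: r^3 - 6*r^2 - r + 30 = (r + 2)*(r^2 - 8*r + 15) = (r - 5)*(r + 2)*(r - 3)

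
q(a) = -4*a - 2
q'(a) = -4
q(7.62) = -32.48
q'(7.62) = -4.00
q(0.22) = -2.88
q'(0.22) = -4.00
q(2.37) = -11.48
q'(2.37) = -4.00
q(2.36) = -11.44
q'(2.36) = -4.00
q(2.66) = -12.64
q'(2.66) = -4.00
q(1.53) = -8.12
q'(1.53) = -4.00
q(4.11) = -18.44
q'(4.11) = -4.00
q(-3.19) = 10.76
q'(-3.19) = -4.00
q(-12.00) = 46.00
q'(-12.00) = -4.00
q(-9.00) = 34.00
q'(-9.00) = -4.00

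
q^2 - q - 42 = (q - 7)*(q + 6)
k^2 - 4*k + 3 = (k - 3)*(k - 1)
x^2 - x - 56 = (x - 8)*(x + 7)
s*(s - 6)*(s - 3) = s^3 - 9*s^2 + 18*s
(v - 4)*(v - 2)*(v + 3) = v^3 - 3*v^2 - 10*v + 24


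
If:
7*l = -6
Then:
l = -6/7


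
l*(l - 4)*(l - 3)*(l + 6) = l^4 - l^3 - 30*l^2 + 72*l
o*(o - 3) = o^2 - 3*o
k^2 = k^2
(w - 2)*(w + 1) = w^2 - w - 2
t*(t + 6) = t^2 + 6*t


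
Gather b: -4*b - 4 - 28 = -4*b - 32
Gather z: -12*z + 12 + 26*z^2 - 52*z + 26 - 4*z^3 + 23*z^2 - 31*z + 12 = -4*z^3 + 49*z^2 - 95*z + 50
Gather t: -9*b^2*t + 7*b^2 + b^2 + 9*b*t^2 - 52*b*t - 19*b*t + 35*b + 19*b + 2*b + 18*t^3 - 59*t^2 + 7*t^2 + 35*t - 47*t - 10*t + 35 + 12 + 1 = 8*b^2 + 56*b + 18*t^3 + t^2*(9*b - 52) + t*(-9*b^2 - 71*b - 22) + 48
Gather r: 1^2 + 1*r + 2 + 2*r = 3*r + 3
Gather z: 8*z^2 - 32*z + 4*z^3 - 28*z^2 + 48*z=4*z^3 - 20*z^2 + 16*z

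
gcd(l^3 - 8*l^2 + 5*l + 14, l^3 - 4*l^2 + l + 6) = l^2 - l - 2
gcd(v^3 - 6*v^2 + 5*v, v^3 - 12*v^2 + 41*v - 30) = v^2 - 6*v + 5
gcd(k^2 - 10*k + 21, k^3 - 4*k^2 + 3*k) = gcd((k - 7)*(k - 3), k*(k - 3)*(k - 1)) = k - 3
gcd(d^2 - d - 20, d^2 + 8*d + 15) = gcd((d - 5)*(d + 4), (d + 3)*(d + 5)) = 1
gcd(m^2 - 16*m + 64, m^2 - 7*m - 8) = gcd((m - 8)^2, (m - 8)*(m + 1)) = m - 8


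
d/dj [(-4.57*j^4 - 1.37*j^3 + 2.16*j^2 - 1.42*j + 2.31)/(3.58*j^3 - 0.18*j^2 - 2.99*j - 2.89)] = (-16.3606*j^6 + 1.6452*j^5 + 33.5067*j^4 + 71.189*j^3 - 19.6455*j^2 - 11.6532*j + 11.0107)/(12.8164*j^6 - 1.2888*j^5 - 21.376*j^4 - 19.616*j^3 + 9.9805*j^2 + 17.2822*j + 8.3521)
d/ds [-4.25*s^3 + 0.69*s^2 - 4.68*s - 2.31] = -12.75*s^2 + 1.38*s - 4.68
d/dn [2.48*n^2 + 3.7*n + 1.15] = 4.96*n + 3.7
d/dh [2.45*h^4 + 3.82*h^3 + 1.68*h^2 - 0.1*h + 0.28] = 9.8*h^3 + 11.46*h^2 + 3.36*h - 0.1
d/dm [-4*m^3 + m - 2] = 1 - 12*m^2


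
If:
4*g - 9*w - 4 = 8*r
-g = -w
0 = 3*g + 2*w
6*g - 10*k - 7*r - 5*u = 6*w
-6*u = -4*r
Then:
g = 0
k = 31/60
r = -1/2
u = -1/3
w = 0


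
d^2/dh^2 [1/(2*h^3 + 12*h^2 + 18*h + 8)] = 3*(2*h^2 + 12*h + 19)/(h^7 + 16*h^6 + 102*h^5 + 332*h^4 + 593*h^3 + 588*h^2 + 304*h + 64)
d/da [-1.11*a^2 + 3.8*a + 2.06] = 3.8 - 2.22*a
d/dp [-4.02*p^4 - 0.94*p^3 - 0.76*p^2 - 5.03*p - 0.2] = -16.08*p^3 - 2.82*p^2 - 1.52*p - 5.03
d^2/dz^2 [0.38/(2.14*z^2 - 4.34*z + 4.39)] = (-3.480496*z^2 + 7.058576*z + 0.38*(4.28*z - 4.34)*(8.56*z - 8.68) - 7.139896)/(2.14*z^2 - 4.34*z + 4.39)^3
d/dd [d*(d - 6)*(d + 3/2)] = 3*d^2 - 9*d - 9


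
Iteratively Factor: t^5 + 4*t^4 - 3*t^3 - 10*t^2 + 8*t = (t - 1)*(t^4 + 5*t^3 + 2*t^2 - 8*t) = t*(t - 1)*(t^3 + 5*t^2 + 2*t - 8) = t*(t - 1)*(t + 2)*(t^2 + 3*t - 4) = t*(t - 1)*(t + 2)*(t + 4)*(t - 1)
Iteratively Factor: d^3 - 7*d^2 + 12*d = (d - 3)*(d^2 - 4*d) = (d - 4)*(d - 3)*(d)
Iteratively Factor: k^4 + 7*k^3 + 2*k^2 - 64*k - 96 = (k - 3)*(k^3 + 10*k^2 + 32*k + 32) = (k - 3)*(k + 4)*(k^2 + 6*k + 8) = (k - 3)*(k + 2)*(k + 4)*(k + 4)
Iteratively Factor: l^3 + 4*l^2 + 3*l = (l + 1)*(l^2 + 3*l) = (l + 1)*(l + 3)*(l)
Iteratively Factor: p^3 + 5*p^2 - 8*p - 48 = (p - 3)*(p^2 + 8*p + 16) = (p - 3)*(p + 4)*(p + 4)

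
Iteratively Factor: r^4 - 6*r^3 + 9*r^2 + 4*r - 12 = (r - 3)*(r^3 - 3*r^2 + 4) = (r - 3)*(r + 1)*(r^2 - 4*r + 4) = (r - 3)*(r - 2)*(r + 1)*(r - 2)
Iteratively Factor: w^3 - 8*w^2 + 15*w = (w - 3)*(w^2 - 5*w) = w*(w - 3)*(w - 5)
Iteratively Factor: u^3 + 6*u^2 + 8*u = (u)*(u^2 + 6*u + 8) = u*(u + 4)*(u + 2)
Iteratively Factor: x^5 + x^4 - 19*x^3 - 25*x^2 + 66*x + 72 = (x + 3)*(x^4 - 2*x^3 - 13*x^2 + 14*x + 24) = (x + 1)*(x + 3)*(x^3 - 3*x^2 - 10*x + 24) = (x - 2)*(x + 1)*(x + 3)*(x^2 - x - 12) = (x - 2)*(x + 1)*(x + 3)^2*(x - 4)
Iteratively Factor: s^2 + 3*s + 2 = (s + 1)*(s + 2)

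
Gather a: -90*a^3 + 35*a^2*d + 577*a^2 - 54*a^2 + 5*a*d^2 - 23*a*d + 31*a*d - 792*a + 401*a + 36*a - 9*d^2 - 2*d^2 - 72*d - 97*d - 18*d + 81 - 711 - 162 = -90*a^3 + a^2*(35*d + 523) + a*(5*d^2 + 8*d - 355) - 11*d^2 - 187*d - 792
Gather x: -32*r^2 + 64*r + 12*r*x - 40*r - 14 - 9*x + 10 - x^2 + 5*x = -32*r^2 + 24*r - x^2 + x*(12*r - 4) - 4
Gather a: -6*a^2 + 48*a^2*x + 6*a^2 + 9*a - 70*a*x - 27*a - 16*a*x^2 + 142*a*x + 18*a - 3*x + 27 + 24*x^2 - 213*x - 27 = 48*a^2*x + a*(-16*x^2 + 72*x) + 24*x^2 - 216*x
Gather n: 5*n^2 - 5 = 5*n^2 - 5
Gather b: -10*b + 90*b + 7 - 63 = 80*b - 56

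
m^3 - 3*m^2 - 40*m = m*(m - 8)*(m + 5)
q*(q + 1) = q^2 + q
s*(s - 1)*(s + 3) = s^3 + 2*s^2 - 3*s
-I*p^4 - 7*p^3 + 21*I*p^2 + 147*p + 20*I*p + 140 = (p - 5)*(p + 4)*(p - 7*I)*(-I*p - I)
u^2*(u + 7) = u^3 + 7*u^2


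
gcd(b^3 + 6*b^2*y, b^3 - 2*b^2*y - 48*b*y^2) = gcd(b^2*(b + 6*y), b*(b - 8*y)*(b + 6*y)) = b^2 + 6*b*y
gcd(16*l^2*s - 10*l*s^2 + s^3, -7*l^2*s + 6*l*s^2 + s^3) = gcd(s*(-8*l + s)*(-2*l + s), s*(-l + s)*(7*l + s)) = s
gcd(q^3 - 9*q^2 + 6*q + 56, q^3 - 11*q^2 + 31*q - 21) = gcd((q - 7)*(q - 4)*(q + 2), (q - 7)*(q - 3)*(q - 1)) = q - 7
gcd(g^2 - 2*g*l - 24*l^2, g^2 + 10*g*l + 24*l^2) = g + 4*l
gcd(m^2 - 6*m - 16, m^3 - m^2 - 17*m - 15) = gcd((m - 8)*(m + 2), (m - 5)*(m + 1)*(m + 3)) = 1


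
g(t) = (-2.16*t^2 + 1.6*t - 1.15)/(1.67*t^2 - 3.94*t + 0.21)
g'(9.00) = 0.05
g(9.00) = -1.62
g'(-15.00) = 0.01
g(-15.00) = -1.17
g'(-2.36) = 0.06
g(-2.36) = -0.90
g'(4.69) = 0.40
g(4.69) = -2.23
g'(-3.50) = 0.05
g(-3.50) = -0.96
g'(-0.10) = -11.50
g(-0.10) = -2.15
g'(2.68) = 16.84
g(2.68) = -7.52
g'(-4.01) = 0.04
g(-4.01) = -0.99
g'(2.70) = 15.18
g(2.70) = -7.20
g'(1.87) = 12.50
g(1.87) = 4.33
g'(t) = (1.6 - 4.32*t)/(1.67*t^2 - 3.94*t + 0.21) + (3.94 - 3.34*t)*(-2.16*t^2 + 1.6*t - 1.15)/(1.67*t^2 - 3.94*t + 0.21)^2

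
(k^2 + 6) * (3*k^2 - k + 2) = 3*k^4 - k^3 + 20*k^2 - 6*k + 12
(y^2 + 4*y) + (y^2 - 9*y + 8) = 2*y^2 - 5*y + 8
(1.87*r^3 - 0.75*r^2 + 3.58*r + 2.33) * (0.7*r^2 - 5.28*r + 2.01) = 1.309*r^5 - 10.3986*r^4 + 10.2247*r^3 - 18.7789*r^2 - 5.1066*r + 4.6833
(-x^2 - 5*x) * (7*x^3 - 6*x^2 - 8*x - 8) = -7*x^5 - 29*x^4 + 38*x^3 + 48*x^2 + 40*x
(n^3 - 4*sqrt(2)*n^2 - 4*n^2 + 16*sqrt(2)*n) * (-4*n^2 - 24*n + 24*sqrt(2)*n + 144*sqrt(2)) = -4*n^5 - 8*n^4 + 40*sqrt(2)*n^4 - 96*n^3 + 80*sqrt(2)*n^3 - 960*sqrt(2)*n^2 - 384*n^2 + 4608*n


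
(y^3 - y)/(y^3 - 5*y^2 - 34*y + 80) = (y^3 - y)/(y^3 - 5*y^2 - 34*y + 80)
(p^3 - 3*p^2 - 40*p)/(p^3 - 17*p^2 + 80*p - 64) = p*(p + 5)/(p^2 - 9*p + 8)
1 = 1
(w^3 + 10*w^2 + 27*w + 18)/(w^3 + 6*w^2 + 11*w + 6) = (w + 6)/(w + 2)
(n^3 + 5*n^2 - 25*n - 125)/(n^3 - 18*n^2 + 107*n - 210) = (n^2 + 10*n + 25)/(n^2 - 13*n + 42)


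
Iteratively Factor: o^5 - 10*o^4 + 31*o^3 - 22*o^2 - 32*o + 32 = (o - 1)*(o^4 - 9*o^3 + 22*o^2 - 32) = (o - 1)*(o + 1)*(o^3 - 10*o^2 + 32*o - 32) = (o - 4)*(o - 1)*(o + 1)*(o^2 - 6*o + 8) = (o - 4)^2*(o - 1)*(o + 1)*(o - 2)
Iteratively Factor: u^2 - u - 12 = (u - 4)*(u + 3)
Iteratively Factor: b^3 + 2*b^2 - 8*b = (b)*(b^2 + 2*b - 8) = b*(b + 4)*(b - 2)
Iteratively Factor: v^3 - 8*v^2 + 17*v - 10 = (v - 5)*(v^2 - 3*v + 2) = (v - 5)*(v - 1)*(v - 2)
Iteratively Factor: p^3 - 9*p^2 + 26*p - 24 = (p - 4)*(p^2 - 5*p + 6) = (p - 4)*(p - 3)*(p - 2)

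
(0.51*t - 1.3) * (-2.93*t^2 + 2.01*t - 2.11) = -1.4943*t^3 + 4.8341*t^2 - 3.6891*t + 2.743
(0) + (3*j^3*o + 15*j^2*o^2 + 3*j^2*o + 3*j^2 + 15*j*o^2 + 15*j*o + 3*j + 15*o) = 3*j^3*o + 15*j^2*o^2 + 3*j^2*o + 3*j^2 + 15*j*o^2 + 15*j*o + 3*j + 15*o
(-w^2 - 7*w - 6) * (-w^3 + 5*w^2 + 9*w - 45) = w^5 + 2*w^4 - 38*w^3 - 48*w^2 + 261*w + 270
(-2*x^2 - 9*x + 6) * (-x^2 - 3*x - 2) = 2*x^4 + 15*x^3 + 25*x^2 - 12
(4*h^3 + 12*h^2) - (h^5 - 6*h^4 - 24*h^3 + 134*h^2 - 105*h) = -h^5 + 6*h^4 + 28*h^3 - 122*h^2 + 105*h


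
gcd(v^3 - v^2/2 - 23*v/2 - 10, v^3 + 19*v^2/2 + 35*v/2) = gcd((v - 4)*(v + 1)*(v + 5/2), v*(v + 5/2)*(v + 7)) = v + 5/2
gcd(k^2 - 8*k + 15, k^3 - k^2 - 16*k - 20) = k - 5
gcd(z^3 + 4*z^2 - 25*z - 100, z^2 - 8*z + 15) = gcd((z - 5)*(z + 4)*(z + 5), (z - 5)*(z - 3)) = z - 5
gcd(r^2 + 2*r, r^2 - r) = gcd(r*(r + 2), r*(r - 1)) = r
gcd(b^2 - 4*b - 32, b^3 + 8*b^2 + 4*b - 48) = b + 4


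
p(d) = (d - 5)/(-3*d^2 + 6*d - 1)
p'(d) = (d - 5)*(6*d - 6)/(-3*d^2 + 6*d - 1)^2 + 1/(-3*d^2 + 6*d - 1)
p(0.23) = -21.55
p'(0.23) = 454.50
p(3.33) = 0.12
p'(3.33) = -0.18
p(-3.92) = 0.13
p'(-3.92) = 0.04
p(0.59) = -2.95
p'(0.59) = 5.52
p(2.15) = 1.45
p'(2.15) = -5.59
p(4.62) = 0.01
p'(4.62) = -0.03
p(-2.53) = 0.21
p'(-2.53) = 0.10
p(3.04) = 0.19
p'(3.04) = -0.31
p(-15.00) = 0.03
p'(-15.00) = 0.00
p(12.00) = -0.02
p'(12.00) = 0.00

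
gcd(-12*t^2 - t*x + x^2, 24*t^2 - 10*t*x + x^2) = -4*t + x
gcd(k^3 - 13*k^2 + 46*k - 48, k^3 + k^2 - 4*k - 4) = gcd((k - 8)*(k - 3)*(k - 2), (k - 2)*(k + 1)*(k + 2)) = k - 2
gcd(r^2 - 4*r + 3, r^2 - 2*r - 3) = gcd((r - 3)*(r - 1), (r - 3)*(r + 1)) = r - 3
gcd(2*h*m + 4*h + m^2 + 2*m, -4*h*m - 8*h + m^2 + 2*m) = m + 2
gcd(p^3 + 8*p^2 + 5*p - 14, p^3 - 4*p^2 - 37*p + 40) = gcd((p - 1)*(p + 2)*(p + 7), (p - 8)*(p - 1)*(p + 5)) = p - 1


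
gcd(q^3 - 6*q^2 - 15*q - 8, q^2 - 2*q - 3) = q + 1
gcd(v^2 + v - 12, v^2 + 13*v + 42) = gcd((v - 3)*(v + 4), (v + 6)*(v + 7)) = 1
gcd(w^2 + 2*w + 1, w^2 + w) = w + 1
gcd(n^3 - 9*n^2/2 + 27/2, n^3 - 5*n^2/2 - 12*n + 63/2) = n^2 - 6*n + 9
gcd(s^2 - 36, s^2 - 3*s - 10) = 1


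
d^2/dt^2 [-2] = 0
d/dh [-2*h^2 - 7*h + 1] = -4*h - 7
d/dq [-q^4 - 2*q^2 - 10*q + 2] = -4*q^3 - 4*q - 10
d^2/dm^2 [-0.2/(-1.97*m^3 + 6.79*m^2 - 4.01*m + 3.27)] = ((2.716 - 2.364*m)*(1.97*m^3 - 6.79*m^2 + 4.01*m - 3.27) + 0.2*(5.91*m^2 - 13.58*m + 4.01)*(11.82*m^2 - 27.16*m + 8.02))/(1.97*m^3 - 6.79*m^2 + 4.01*m - 3.27)^3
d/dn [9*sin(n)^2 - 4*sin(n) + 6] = 2*(9*sin(n) - 2)*cos(n)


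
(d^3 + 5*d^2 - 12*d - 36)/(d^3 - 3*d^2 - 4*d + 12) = (d + 6)/(d - 2)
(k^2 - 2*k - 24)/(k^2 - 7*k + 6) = (k + 4)/(k - 1)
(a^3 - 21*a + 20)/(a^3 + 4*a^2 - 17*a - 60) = (a - 1)/(a + 3)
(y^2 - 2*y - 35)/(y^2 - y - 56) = (-y^2 + 2*y + 35)/(-y^2 + y + 56)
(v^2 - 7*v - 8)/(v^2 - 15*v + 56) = (v + 1)/(v - 7)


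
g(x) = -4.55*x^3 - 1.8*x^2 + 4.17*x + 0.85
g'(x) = -13.65*x^2 - 3.6*x + 4.17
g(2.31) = -55.21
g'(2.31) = -76.98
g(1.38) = -8.78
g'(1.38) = -26.79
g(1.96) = -32.15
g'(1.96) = -55.32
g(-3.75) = 199.84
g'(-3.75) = -174.28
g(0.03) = 0.97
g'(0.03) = 4.05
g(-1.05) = -0.25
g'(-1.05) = -7.10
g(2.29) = -53.68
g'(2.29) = -75.66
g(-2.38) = 42.07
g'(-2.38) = -64.58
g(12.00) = -8070.71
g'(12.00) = -2004.63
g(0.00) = 0.85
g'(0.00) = 4.17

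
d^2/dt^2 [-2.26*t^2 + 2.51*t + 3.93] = -4.52000000000000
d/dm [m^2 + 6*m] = 2*m + 6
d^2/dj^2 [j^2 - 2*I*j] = 2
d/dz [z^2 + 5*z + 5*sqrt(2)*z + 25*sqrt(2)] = 2*z + 5 + 5*sqrt(2)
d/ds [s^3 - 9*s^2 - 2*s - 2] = 3*s^2 - 18*s - 2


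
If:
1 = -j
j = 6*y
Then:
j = -1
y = -1/6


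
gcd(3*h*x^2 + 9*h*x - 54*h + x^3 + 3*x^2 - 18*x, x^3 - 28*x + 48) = x + 6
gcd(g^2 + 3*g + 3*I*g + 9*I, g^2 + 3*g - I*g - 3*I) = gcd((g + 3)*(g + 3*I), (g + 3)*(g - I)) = g + 3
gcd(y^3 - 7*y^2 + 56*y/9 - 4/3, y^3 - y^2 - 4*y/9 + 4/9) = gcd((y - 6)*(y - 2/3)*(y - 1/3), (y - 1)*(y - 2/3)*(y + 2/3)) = y - 2/3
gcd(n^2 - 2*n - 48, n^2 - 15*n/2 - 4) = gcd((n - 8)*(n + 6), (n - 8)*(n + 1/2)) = n - 8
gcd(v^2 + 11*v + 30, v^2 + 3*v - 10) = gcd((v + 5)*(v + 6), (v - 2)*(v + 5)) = v + 5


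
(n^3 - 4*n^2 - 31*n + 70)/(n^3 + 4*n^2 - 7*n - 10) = (n - 7)/(n + 1)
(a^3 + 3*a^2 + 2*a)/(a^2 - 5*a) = (a^2 + 3*a + 2)/(a - 5)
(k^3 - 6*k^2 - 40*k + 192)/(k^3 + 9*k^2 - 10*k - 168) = (k - 8)/(k + 7)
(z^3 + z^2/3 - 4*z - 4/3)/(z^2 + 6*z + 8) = (3*z^2 - 5*z - 2)/(3*(z + 4))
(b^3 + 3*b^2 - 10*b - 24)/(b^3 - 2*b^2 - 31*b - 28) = (b^2 - b - 6)/(b^2 - 6*b - 7)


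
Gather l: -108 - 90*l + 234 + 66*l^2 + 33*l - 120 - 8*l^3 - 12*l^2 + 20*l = -8*l^3 + 54*l^2 - 37*l + 6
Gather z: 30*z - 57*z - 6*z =-33*z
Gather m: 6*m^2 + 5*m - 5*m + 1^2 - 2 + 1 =6*m^2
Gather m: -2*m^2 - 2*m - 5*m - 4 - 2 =-2*m^2 - 7*m - 6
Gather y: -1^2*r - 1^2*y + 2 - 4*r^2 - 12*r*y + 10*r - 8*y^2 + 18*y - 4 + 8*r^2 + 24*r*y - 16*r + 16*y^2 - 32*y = 4*r^2 - 7*r + 8*y^2 + y*(12*r - 15) - 2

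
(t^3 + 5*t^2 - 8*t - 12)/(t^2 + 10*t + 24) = (t^2 - t - 2)/(t + 4)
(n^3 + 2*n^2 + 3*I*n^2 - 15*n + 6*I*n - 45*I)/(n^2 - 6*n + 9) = (n^2 + n*(5 + 3*I) + 15*I)/(n - 3)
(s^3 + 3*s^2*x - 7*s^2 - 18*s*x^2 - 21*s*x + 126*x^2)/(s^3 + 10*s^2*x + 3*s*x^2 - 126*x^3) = (s - 7)/(s + 7*x)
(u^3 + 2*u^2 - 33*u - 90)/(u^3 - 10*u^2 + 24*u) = (u^2 + 8*u + 15)/(u*(u - 4))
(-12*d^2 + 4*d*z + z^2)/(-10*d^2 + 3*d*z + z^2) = (6*d + z)/(5*d + z)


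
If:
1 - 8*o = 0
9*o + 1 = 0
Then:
No Solution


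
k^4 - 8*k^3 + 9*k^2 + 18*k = k*(k - 6)*(k - 3)*(k + 1)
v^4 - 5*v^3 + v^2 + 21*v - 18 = (v - 3)^2*(v - 1)*(v + 2)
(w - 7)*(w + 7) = w^2 - 49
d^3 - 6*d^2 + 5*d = d*(d - 5)*(d - 1)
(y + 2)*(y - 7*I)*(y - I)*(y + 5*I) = y^4 + 2*y^3 - 3*I*y^3 + 33*y^2 - 6*I*y^2 + 66*y - 35*I*y - 70*I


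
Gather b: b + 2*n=b + 2*n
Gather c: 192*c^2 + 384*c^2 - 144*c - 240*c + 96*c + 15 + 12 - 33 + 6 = 576*c^2 - 288*c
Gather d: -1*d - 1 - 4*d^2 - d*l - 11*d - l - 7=-4*d^2 + d*(-l - 12) - l - 8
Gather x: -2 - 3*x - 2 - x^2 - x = -x^2 - 4*x - 4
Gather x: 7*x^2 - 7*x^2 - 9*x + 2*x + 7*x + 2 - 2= 0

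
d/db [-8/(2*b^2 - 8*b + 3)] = 32*(b - 2)/(2*b^2 - 8*b + 3)^2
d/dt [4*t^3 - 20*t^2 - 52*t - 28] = 12*t^2 - 40*t - 52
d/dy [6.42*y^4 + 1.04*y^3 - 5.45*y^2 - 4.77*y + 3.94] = 25.68*y^3 + 3.12*y^2 - 10.9*y - 4.77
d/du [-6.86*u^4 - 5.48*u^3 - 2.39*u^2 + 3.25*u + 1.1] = -27.44*u^3 - 16.44*u^2 - 4.78*u + 3.25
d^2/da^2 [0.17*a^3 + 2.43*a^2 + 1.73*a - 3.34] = 1.02*a + 4.86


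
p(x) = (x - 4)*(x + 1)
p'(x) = 2*x - 3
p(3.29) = -3.05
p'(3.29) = 3.58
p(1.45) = -6.25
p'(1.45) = -0.10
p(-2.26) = 7.89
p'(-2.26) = -7.52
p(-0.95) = -0.25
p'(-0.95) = -4.90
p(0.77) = -5.72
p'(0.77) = -1.46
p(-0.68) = -1.50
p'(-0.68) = -4.36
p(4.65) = 3.67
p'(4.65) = 6.30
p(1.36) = -6.23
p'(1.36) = -0.28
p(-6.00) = 50.00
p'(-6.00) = -15.00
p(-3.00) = 14.00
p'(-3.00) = -9.00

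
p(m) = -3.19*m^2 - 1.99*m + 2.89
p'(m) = -6.38*m - 1.99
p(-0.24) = 3.18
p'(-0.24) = -0.46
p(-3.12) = -21.95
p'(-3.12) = 17.92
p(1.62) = -8.71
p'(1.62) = -12.33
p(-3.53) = -29.84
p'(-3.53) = 20.53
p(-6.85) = -133.16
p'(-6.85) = 41.71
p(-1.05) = 1.46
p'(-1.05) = 4.71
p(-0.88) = 2.17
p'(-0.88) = 3.62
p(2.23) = -17.41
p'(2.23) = -16.22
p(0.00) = 2.89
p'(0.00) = -1.99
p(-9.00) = -237.59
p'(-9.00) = 55.43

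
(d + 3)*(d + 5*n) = d^2 + 5*d*n + 3*d + 15*n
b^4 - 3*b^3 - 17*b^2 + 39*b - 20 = (b - 5)*(b - 1)^2*(b + 4)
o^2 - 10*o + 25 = (o - 5)^2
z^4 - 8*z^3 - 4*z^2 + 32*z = z*(z - 8)*(z - 2)*(z + 2)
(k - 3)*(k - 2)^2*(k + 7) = k^4 - 33*k^2 + 100*k - 84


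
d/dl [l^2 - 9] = 2*l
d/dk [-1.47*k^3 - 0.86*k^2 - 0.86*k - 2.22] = -4.41*k^2 - 1.72*k - 0.86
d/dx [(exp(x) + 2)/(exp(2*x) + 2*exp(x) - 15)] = (-2*(exp(x) + 1)*(exp(x) + 2) + exp(2*x) + 2*exp(x) - 15)*exp(x)/(exp(2*x) + 2*exp(x) - 15)^2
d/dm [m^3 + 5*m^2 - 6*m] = 3*m^2 + 10*m - 6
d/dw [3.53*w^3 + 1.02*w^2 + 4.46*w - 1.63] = 10.59*w^2 + 2.04*w + 4.46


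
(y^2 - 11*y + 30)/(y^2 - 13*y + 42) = (y - 5)/(y - 7)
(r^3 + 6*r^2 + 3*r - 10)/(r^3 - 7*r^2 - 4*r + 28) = (r^2 + 4*r - 5)/(r^2 - 9*r + 14)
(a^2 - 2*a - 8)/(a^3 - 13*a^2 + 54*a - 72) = (a + 2)/(a^2 - 9*a + 18)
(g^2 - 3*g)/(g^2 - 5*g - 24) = g*(3 - g)/(-g^2 + 5*g + 24)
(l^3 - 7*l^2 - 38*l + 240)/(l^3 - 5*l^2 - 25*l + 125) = (l^2 - 2*l - 48)/(l^2 - 25)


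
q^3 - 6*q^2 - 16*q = q*(q - 8)*(q + 2)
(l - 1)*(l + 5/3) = l^2 + 2*l/3 - 5/3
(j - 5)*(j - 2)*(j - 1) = j^3 - 8*j^2 + 17*j - 10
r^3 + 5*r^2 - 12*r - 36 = (r - 3)*(r + 2)*(r + 6)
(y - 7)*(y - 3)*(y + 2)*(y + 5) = y^4 - 3*y^3 - 39*y^2 + 47*y + 210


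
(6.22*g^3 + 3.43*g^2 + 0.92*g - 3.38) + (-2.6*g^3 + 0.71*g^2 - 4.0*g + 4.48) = 3.62*g^3 + 4.14*g^2 - 3.08*g + 1.1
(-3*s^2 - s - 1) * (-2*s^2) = 6*s^4 + 2*s^3 + 2*s^2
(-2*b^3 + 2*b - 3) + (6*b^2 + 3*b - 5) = -2*b^3 + 6*b^2 + 5*b - 8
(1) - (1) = 0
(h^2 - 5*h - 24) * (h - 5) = h^3 - 10*h^2 + h + 120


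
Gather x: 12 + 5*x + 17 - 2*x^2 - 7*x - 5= -2*x^2 - 2*x + 24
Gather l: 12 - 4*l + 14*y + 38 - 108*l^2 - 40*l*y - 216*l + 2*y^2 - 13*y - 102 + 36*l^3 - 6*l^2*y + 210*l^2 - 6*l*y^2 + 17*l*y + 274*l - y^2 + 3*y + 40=36*l^3 + l^2*(102 - 6*y) + l*(-6*y^2 - 23*y + 54) + y^2 + 4*y - 12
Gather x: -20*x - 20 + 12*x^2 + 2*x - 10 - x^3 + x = -x^3 + 12*x^2 - 17*x - 30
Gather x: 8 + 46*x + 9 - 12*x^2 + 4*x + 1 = -12*x^2 + 50*x + 18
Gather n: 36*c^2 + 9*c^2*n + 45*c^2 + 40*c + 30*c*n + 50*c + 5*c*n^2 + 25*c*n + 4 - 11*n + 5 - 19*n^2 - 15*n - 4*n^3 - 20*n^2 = 81*c^2 + 90*c - 4*n^3 + n^2*(5*c - 39) + n*(9*c^2 + 55*c - 26) + 9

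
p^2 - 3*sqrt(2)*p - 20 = (p - 5*sqrt(2))*(p + 2*sqrt(2))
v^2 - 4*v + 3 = (v - 3)*(v - 1)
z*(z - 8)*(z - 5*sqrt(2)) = z^3 - 8*z^2 - 5*sqrt(2)*z^2 + 40*sqrt(2)*z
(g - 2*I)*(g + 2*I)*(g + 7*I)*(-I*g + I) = -I*g^4 + 7*g^3 + I*g^3 - 7*g^2 - 4*I*g^2 + 28*g + 4*I*g - 28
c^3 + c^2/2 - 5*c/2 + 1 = (c - 1)*(c - 1/2)*(c + 2)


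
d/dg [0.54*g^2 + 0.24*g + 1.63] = 1.08*g + 0.24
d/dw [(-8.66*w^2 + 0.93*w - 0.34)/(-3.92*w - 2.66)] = (33.9472*w^2 + 46.0712*w - 3.8066)/(15.3664*w^2 + 20.8544*w + 7.0756)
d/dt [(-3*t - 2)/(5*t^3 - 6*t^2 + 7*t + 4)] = 2*(15*t^3 + 6*t^2 - 12*t + 1)/(25*t^6 - 60*t^5 + 106*t^4 - 44*t^3 + t^2 + 56*t + 16)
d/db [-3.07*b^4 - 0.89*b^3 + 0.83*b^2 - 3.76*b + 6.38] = -12.28*b^3 - 2.67*b^2 + 1.66*b - 3.76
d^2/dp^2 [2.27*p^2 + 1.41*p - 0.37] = 4.54000000000000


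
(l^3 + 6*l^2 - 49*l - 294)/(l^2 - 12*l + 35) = (l^2 + 13*l + 42)/(l - 5)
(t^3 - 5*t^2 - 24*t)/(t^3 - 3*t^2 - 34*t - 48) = t/(t + 2)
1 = 1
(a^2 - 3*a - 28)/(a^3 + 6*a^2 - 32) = (a - 7)/(a^2 + 2*a - 8)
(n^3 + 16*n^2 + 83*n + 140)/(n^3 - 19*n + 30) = (n^2 + 11*n + 28)/(n^2 - 5*n + 6)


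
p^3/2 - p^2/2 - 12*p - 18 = (p/2 + 1)*(p - 6)*(p + 3)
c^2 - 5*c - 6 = (c - 6)*(c + 1)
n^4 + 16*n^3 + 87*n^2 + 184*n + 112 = (n + 1)*(n + 4)^2*(n + 7)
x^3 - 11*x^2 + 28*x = x*(x - 7)*(x - 4)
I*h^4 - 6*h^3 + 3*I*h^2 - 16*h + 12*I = (h - I)*(h + 2*I)*(h + 6*I)*(I*h + 1)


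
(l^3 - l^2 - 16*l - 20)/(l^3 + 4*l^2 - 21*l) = (l^3 - l^2 - 16*l - 20)/(l*(l^2 + 4*l - 21))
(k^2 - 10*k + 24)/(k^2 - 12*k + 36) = (k - 4)/(k - 6)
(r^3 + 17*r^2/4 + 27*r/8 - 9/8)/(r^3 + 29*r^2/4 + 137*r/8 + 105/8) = (8*r^2 + 10*r - 3)/(8*r^2 + 34*r + 35)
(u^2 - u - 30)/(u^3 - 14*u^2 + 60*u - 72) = (u + 5)/(u^2 - 8*u + 12)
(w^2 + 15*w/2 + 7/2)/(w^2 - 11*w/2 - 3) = (w + 7)/(w - 6)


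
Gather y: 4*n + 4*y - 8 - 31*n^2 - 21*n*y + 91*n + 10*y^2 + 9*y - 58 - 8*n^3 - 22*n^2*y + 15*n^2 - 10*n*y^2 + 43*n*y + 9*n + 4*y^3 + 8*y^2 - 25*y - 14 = -8*n^3 - 16*n^2 + 104*n + 4*y^3 + y^2*(18 - 10*n) + y*(-22*n^2 + 22*n - 12) - 80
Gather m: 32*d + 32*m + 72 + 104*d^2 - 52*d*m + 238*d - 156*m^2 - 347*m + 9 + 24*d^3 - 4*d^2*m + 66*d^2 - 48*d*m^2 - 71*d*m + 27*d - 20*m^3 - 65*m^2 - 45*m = 24*d^3 + 170*d^2 + 297*d - 20*m^3 + m^2*(-48*d - 221) + m*(-4*d^2 - 123*d - 360) + 81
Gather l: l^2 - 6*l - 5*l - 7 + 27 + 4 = l^2 - 11*l + 24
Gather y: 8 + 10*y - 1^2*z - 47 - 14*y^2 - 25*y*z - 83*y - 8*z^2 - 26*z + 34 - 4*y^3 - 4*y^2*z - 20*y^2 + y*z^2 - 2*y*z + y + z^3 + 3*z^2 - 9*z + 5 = -4*y^3 + y^2*(-4*z - 34) + y*(z^2 - 27*z - 72) + z^3 - 5*z^2 - 36*z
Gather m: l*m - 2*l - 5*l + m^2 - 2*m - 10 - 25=-7*l + m^2 + m*(l - 2) - 35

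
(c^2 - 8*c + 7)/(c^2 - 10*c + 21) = (c - 1)/(c - 3)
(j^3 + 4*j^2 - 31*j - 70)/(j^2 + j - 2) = (j^2 + 2*j - 35)/(j - 1)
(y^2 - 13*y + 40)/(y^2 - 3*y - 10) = (y - 8)/(y + 2)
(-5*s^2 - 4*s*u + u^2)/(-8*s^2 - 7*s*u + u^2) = (5*s - u)/(8*s - u)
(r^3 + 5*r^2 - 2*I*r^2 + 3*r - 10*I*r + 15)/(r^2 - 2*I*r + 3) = r + 5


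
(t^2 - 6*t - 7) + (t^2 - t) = 2*t^2 - 7*t - 7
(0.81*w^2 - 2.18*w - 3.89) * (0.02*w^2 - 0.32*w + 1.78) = 0.0162*w^4 - 0.3028*w^3 + 2.0616*w^2 - 2.6356*w - 6.9242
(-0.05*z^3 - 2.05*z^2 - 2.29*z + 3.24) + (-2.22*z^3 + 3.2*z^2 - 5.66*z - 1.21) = -2.27*z^3 + 1.15*z^2 - 7.95*z + 2.03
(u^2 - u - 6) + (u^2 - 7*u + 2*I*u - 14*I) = 2*u^2 - 8*u + 2*I*u - 6 - 14*I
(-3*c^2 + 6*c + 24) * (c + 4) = -3*c^3 - 6*c^2 + 48*c + 96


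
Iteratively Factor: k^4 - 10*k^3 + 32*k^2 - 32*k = (k - 4)*(k^3 - 6*k^2 + 8*k) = k*(k - 4)*(k^2 - 6*k + 8) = k*(k - 4)*(k - 2)*(k - 4)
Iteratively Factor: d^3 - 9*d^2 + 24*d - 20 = (d - 5)*(d^2 - 4*d + 4) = (d - 5)*(d - 2)*(d - 2)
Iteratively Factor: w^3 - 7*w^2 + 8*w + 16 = (w + 1)*(w^2 - 8*w + 16) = (w - 4)*(w + 1)*(w - 4)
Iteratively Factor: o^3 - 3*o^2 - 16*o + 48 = (o - 4)*(o^2 + o - 12) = (o - 4)*(o + 4)*(o - 3)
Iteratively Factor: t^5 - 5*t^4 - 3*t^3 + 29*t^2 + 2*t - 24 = (t - 1)*(t^4 - 4*t^3 - 7*t^2 + 22*t + 24) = (t - 3)*(t - 1)*(t^3 - t^2 - 10*t - 8) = (t - 3)*(t - 1)*(t + 2)*(t^2 - 3*t - 4) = (t - 4)*(t - 3)*(t - 1)*(t + 2)*(t + 1)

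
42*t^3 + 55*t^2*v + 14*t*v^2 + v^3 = (t + v)*(6*t + v)*(7*t + v)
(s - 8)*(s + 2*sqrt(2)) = s^2 - 8*s + 2*sqrt(2)*s - 16*sqrt(2)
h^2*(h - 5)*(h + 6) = h^4 + h^3 - 30*h^2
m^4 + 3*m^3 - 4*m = m*(m - 1)*(m + 2)^2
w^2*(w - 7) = w^3 - 7*w^2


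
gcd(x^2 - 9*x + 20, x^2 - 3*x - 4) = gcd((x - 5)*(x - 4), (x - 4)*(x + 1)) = x - 4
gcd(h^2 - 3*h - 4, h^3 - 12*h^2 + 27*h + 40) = h + 1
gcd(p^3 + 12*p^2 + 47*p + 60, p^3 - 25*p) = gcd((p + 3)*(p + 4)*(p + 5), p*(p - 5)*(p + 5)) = p + 5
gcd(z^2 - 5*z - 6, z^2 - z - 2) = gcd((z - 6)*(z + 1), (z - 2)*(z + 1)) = z + 1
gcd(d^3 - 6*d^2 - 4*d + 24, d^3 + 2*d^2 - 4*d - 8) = d^2 - 4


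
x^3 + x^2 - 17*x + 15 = (x - 3)*(x - 1)*(x + 5)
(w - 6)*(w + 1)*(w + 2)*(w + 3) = w^4 - 25*w^2 - 60*w - 36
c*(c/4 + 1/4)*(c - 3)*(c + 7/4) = c^4/4 - c^3/16 - 13*c^2/8 - 21*c/16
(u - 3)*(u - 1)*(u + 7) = u^3 + 3*u^2 - 25*u + 21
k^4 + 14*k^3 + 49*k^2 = k^2*(k + 7)^2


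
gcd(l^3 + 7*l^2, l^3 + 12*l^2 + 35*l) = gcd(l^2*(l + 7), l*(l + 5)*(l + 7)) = l^2 + 7*l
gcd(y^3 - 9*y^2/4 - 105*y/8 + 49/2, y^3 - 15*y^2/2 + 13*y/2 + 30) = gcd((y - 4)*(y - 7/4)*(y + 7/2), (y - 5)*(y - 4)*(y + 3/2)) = y - 4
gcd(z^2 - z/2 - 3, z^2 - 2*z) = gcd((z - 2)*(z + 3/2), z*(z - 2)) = z - 2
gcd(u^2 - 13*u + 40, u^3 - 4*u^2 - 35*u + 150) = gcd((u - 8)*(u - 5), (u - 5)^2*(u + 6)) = u - 5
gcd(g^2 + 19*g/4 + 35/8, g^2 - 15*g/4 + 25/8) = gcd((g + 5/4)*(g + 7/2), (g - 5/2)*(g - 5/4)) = 1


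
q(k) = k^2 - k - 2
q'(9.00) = 17.00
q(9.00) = 70.00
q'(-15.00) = -31.00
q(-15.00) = 238.00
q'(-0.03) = -1.06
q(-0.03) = -1.97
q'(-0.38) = -1.76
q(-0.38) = -1.48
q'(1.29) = 1.58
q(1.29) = -1.63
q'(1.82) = 2.64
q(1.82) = -0.51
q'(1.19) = 1.38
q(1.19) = -1.77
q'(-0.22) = -1.44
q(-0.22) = -1.73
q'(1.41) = 1.82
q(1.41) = -1.42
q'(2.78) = 4.56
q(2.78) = 2.95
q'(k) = 2*k - 1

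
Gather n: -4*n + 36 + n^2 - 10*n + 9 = n^2 - 14*n + 45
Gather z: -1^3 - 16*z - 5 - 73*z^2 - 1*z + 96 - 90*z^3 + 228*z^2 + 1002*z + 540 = -90*z^3 + 155*z^2 + 985*z + 630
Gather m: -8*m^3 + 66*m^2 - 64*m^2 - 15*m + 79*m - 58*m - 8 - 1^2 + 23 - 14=-8*m^3 + 2*m^2 + 6*m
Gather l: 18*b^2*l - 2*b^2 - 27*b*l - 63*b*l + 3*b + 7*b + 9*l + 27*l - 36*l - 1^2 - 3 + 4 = -2*b^2 + 10*b + l*(18*b^2 - 90*b)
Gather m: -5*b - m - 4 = -5*b - m - 4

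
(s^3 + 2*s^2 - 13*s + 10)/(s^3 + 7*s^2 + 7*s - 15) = (s - 2)/(s + 3)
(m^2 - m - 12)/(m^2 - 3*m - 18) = (m - 4)/(m - 6)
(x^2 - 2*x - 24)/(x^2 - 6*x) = (x + 4)/x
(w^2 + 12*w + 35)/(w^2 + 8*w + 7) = (w + 5)/(w + 1)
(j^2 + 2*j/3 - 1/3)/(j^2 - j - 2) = (j - 1/3)/(j - 2)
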